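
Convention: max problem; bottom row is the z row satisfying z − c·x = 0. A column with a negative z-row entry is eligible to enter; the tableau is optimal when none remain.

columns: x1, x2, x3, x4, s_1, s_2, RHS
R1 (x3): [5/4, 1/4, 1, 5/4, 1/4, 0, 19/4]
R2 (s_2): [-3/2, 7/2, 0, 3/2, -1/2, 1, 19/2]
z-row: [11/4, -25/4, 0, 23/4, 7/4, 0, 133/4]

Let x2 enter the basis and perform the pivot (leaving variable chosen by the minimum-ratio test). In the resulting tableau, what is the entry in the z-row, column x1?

Ratio test on column x2 — row 1: (19/4)/(1/4) = 19; row 2: (19/2)/(7/2) = 19/7. Minimum is 19/7 at row 2 (s_2 leaves); pivot element 7/2.
Divide row 2 by 7/2; eliminate column x2 from the other rows.
z-row update in column x1: 11/4 − (-25/4)·(-3/7) = 1/14.

1/14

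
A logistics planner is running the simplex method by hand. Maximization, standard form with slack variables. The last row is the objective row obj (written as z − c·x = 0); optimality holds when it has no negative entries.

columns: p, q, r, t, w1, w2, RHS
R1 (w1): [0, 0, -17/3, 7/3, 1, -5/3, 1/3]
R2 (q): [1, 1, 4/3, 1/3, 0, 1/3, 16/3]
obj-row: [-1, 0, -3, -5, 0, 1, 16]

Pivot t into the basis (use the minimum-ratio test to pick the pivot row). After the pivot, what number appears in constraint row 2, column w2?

Ratio test on column t — row 1: (1/3)/(7/3) = 1/7; row 2: (16/3)/(1/3) = 16. Minimum is 1/7 at row 1 (w1 leaves); pivot element 7/3.
Divide row 1 by 7/3; eliminate column t from the other rows.
Row 2 update in column w2: 1/3 − (1/3)·(-5/7) = 4/7.

4/7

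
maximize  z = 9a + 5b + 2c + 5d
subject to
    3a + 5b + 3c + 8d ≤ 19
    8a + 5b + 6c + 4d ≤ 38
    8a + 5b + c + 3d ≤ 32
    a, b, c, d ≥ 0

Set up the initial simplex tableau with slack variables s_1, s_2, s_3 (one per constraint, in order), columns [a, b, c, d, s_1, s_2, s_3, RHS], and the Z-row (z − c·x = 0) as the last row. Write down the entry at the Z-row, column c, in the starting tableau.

The Z-row carries the negated objective coefficients: the c entry is -2.

-2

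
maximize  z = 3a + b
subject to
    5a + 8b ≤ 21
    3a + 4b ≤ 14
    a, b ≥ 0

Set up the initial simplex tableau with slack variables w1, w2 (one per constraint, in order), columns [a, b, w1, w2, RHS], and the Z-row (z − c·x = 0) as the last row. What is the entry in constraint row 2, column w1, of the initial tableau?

Slack w1 belongs to constraint 1; its column is the unit vector e_1, so the entry in row 2 is 0.

0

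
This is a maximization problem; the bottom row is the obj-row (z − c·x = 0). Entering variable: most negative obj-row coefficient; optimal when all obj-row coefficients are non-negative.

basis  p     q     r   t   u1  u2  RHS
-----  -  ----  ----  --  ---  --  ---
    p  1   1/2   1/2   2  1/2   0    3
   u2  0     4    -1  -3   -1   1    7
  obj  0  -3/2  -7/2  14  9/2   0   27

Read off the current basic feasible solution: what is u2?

7

u2 is basic (row 2); its value is the RHS of that row, 7.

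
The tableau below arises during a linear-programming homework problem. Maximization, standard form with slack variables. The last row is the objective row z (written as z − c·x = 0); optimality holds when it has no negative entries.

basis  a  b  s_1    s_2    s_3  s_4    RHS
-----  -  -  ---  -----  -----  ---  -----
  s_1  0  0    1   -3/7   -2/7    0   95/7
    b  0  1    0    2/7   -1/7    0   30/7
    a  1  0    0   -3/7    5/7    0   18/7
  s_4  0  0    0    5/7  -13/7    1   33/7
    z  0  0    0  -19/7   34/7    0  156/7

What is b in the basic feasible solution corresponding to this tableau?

30/7

b is basic (row 2); its value is the RHS of that row, 30/7.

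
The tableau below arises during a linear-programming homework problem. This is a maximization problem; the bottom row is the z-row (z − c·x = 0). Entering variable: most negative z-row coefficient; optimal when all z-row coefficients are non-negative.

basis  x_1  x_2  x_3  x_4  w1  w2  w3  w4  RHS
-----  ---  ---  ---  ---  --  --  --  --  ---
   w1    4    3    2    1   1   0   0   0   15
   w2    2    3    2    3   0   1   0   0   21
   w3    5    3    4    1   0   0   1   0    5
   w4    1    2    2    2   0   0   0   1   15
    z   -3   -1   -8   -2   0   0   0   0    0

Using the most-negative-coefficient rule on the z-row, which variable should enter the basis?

x_3

Negative z-row entries: x_1: -3, x_2: -1, x_3: -8, x_4: -2.
The most negative is -8 in column x_3, so x_3 enters.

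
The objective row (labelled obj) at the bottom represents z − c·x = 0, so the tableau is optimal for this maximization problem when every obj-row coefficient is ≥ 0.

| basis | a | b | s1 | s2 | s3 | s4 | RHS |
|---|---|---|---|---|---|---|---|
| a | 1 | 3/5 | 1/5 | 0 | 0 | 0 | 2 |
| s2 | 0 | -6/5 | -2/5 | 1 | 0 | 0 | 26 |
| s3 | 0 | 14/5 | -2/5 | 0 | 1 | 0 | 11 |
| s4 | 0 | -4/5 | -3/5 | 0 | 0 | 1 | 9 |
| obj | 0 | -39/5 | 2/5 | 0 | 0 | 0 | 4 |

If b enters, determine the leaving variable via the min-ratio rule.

Column b entries and ratios — a: 2/(3/5) = 10/3; s2: -6/5 ≤ 0, skip; s3: 11/(14/5) = 55/14; s4: -4/5 ≤ 0, skip.
Smallest ratio is 10/3 in the row of a, so a leaves.

a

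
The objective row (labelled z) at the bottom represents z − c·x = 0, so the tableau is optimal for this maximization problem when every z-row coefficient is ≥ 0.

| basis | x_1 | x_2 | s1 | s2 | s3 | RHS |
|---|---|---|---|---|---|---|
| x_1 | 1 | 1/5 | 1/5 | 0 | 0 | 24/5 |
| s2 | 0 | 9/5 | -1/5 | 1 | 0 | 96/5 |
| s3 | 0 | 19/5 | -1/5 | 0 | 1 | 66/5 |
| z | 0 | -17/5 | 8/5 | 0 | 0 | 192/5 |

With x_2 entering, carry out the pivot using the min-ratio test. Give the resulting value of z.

954/19

Ratio test on column x_2 — row 1: (24/5)/(1/5) = 24; row 2: (96/5)/(9/5) = 32/3; row 3: (66/5)/(19/5) = 66/19. Minimum is 66/19 at row 3 (s3 leaves); pivot element 19/5.
Pivot on row 3; the z-row RHS becomes 192/5 − (-17/5)·(66/19) = 954/19.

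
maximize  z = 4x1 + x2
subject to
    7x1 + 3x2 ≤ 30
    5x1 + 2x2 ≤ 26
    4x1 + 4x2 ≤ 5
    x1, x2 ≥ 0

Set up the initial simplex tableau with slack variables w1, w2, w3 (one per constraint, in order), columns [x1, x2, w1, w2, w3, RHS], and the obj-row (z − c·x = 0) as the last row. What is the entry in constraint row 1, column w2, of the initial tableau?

Slack w2 belongs to constraint 2; its column is the unit vector e_2, so the entry in row 1 is 0.

0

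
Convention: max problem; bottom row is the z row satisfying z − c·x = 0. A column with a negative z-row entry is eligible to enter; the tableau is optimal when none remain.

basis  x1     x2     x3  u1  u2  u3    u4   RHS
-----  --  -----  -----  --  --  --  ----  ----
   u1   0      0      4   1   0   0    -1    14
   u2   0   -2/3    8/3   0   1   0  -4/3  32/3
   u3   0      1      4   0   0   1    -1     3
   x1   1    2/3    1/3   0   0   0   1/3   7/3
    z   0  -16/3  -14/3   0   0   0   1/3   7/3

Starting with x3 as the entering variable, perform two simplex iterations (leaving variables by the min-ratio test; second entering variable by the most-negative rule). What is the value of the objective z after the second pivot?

Ratio test on column x3 — row 1: 14/4 = 7/2; row 2: (32/3)/(8/3) = 4; row 3: 3/4 = 3/4; row 4: (7/3)/(1/3) = 7. Minimum is 3/4 at row 3 (u3 leaves); pivot element 4.
Pivot on row 3; the z-row RHS becomes 7/3 − (-14/3)·(3/4) = 35/6.
Next entering variable (most negative z-row entry -25/6): x2.
Ratio test on column x2 — row 1: entry -1 ≤ 0; row 2: entry -4/3 ≤ 0; row 3: (3/4)/(1/4) = 3; row 4: (25/12)/(7/12) = 25/7. Minimum is 3 at row 3 (x3 leaves); pivot element 1/4.
After the second pivot the z-row RHS is 35/6 − (-25/6)·3 = 55/3.

55/3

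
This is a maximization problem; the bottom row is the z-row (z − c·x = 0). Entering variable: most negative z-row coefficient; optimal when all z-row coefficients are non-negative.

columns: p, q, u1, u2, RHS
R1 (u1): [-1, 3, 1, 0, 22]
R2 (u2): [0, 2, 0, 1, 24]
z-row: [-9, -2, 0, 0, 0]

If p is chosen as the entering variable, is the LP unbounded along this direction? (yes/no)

Every constraint-row entry in column p is ≤ 0, so increasing p is unbounded.

yes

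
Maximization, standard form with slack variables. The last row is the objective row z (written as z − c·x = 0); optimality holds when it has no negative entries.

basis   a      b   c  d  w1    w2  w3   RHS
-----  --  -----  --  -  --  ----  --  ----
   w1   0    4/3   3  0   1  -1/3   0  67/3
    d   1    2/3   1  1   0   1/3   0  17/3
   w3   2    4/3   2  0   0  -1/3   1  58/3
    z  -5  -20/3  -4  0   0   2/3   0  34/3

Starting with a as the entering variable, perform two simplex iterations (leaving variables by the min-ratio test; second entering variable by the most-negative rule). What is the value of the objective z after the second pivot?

68

Ratio test on column a — row 1: entry 0 ≤ 0; row 2: (17/3)/1 = 17/3; row 3: (58/3)/2 = 29/3. Minimum is 17/3 at row 2 (d leaves); pivot element 1.
Pivot on row 2; the z-row RHS becomes 34/3 − (-5)·(17/3) = 119/3.
Next entering variable (most negative z-row entry -10/3): b.
Ratio test on column b — row 1: (67/3)/(4/3) = 67/4; row 2: (17/3)/(2/3) = 17/2; row 3: entry 0 ≤ 0. Minimum is 17/2 at row 2 (a leaves); pivot element 2/3.
After the second pivot the z-row RHS is 119/3 − (-10/3)·(17/2) = 68.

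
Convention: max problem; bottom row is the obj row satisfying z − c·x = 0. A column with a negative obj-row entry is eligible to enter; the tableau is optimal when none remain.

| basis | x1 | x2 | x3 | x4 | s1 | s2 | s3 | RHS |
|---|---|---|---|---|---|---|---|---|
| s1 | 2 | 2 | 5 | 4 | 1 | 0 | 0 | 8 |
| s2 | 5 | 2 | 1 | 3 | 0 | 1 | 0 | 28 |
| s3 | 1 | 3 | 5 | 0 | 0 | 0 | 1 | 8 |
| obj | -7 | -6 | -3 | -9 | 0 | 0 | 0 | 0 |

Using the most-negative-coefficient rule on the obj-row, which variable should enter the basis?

x4

Negative obj-row entries: x1: -7, x2: -6, x3: -3, x4: -9.
The most negative is -9 in column x4, so x4 enters.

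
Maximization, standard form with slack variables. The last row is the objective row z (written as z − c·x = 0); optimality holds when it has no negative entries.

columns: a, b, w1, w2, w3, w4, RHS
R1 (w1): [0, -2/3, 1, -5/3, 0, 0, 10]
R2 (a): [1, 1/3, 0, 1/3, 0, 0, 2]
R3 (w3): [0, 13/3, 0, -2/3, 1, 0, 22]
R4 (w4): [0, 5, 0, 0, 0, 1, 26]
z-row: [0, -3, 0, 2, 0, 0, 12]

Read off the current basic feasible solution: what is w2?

w2 is not in the basis, so in the current basic feasible solution w2 = 0.

0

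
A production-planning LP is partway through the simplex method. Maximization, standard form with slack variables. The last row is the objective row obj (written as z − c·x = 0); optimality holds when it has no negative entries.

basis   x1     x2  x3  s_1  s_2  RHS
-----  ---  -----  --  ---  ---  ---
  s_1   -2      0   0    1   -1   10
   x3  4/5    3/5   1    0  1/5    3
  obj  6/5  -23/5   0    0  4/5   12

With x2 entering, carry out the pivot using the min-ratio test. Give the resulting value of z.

35

Ratio test on column x2 — row 1: entry 0 ≤ 0; row 2: 3/(3/5) = 5. Minimum is 5 at row 2 (x3 leaves); pivot element 3/5.
Pivot on row 2; the obj-row RHS becomes 12 − (-23/5)·5 = 35.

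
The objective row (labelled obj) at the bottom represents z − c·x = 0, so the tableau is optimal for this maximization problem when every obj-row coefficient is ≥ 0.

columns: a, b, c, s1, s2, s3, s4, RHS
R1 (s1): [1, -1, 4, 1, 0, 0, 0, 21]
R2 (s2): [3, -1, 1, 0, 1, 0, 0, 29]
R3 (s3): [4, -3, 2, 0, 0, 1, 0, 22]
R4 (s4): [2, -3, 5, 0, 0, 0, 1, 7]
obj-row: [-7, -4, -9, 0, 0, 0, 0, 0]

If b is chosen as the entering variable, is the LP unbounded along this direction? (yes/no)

yes

Every constraint-row entry in column b is ≤ 0, so increasing b is unbounded.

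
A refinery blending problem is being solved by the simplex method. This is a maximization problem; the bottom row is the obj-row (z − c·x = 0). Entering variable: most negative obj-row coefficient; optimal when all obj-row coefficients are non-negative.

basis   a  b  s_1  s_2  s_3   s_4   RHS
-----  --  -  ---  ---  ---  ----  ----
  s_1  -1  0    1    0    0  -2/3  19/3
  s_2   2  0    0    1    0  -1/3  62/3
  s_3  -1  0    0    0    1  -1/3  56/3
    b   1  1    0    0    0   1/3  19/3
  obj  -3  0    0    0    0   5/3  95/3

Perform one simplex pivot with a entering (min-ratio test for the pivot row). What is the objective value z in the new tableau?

Ratio test on column a — row 1: entry -1 ≤ 0; row 2: (62/3)/2 = 31/3; row 3: entry -1 ≤ 0; row 4: (19/3)/1 = 19/3. Minimum is 19/3 at row 4 (b leaves); pivot element 1.
Pivot on row 4; the obj-row RHS becomes 95/3 − (-3)·(19/3) = 152/3.

152/3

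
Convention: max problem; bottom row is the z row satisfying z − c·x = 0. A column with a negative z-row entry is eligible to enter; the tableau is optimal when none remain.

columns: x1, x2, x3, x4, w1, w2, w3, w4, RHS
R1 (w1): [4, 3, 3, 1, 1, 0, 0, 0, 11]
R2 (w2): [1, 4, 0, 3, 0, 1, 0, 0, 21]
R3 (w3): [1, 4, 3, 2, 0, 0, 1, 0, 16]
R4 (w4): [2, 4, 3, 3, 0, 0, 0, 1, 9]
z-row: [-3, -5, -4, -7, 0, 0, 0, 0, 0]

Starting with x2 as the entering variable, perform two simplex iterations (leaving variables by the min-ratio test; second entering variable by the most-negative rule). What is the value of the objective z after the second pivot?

21

Ratio test on column x2 — row 1: 11/3 = 11/3; row 2: 21/4 = 21/4; row 3: 16/4 = 4; row 4: 9/4 = 9/4. Minimum is 9/4 at row 4 (w4 leaves); pivot element 4.
Pivot on row 4; the z-row RHS becomes 0 − (-5)·(9/4) = 45/4.
Next entering variable (most negative z-row entry -13/4): x4.
Ratio test on column x4 — row 1: entry -5/4 ≤ 0; row 2: entry 0 ≤ 0; row 3: entry -1 ≤ 0; row 4: (9/4)/(3/4) = 3. Minimum is 3 at row 4 (x2 leaves); pivot element 3/4.
After the second pivot the z-row RHS is 45/4 − (-13/4)·3 = 21.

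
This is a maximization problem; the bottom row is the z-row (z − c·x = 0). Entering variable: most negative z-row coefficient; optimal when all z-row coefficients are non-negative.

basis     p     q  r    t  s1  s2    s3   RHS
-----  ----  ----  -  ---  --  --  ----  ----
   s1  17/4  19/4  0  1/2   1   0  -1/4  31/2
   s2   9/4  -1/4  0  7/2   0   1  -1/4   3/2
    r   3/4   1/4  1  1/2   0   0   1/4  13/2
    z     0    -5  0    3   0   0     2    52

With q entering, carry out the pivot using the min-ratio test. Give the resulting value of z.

1298/19

Ratio test on column q — row 1: (31/2)/(19/4) = 62/19; row 2: entry -1/4 ≤ 0; row 3: (13/2)/(1/4) = 26. Minimum is 62/19 at row 1 (s1 leaves); pivot element 19/4.
Pivot on row 1; the z-row RHS becomes 52 − (-5)·(62/19) = 1298/19.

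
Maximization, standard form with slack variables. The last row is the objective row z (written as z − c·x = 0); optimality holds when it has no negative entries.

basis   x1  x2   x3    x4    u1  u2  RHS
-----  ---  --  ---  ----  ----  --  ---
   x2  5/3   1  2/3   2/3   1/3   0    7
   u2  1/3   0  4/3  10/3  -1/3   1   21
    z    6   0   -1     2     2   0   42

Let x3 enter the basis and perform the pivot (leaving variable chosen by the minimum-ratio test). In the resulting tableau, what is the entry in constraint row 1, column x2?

Ratio test on column x3 — row 1: 7/(2/3) = 21/2; row 2: 21/(4/3) = 63/4. Minimum is 21/2 at row 1 (x2 leaves); pivot element 2/3.
Divide row 1 by 2/3; eliminate column x3 from the other rows.
In the new row 1, the x2 entry is the old entry divided by the pivot: 1/(2/3) = 3/2.

3/2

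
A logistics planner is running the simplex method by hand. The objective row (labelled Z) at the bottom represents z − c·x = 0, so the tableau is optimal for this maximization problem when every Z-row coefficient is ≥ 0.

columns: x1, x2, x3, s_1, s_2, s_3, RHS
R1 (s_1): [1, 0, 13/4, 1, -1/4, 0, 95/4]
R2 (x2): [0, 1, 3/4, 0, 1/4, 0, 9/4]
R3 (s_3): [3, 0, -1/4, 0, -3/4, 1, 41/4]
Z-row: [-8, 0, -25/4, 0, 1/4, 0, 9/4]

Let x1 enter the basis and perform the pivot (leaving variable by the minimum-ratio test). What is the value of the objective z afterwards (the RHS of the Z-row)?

355/12

Ratio test on column x1 — row 1: (95/4)/1 = 95/4; row 2: entry 0 ≤ 0; row 3: (41/4)/3 = 41/12. Minimum is 41/12 at row 3 (s_3 leaves); pivot element 3.
Pivot on row 3; the Z-row RHS becomes 9/4 − (-8)·(41/12) = 355/12.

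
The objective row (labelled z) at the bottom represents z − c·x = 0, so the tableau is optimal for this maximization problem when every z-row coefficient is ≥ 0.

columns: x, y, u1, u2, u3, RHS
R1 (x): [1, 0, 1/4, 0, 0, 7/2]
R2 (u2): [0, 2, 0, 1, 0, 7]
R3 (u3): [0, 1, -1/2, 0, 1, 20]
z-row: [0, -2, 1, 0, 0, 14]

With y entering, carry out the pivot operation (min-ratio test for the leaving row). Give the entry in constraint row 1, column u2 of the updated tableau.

Ratio test on column y — row 1: entry 0 ≤ 0; row 2: 7/2 = 7/2; row 3: 20/1 = 20. Minimum is 7/2 at row 2 (u2 leaves); pivot element 2.
Divide row 2 by 2; eliminate column y from the other rows.
Row 1 update in column u2: 0 − 0·(1/2) = 0.

0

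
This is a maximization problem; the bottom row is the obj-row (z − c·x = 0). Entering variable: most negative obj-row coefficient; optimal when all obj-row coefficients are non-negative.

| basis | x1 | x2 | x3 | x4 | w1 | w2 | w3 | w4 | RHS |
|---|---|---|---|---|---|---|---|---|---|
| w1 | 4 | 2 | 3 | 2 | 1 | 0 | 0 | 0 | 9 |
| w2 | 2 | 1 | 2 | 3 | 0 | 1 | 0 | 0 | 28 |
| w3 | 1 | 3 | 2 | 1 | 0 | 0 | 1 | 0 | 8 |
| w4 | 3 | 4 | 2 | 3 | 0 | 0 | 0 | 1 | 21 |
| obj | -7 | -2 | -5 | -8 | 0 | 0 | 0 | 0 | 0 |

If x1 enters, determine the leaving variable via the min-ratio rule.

w1

Column x1 entries and ratios — w1: 9/4 = 9/4; w2: 28/2 = 14; w3: 8/1 = 8; w4: 21/3 = 7.
Smallest ratio is 9/4 in the row of w1, so w1 leaves.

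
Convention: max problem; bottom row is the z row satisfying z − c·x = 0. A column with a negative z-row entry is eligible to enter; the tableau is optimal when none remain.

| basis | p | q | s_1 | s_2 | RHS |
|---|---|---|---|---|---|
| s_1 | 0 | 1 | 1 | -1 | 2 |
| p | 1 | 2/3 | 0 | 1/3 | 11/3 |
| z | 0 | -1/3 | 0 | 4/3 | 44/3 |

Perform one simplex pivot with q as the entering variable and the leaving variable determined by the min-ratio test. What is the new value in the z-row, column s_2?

Ratio test on column q — row 1: 2/1 = 2; row 2: (11/3)/(2/3) = 11/2. Minimum is 2 at row 1 (s_1 leaves); pivot element 1.
Divide row 1 by 1; eliminate column q from the other rows.
z-row update in column s_2: 4/3 − (-1/3)·(-1) = 1.

1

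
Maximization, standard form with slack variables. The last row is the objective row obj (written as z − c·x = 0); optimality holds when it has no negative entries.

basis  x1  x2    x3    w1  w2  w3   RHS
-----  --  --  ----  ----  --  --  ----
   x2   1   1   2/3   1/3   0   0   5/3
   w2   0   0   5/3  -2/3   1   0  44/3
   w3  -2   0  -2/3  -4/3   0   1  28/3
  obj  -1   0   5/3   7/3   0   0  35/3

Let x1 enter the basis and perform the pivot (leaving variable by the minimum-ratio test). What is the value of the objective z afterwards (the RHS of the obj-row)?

40/3

Ratio test on column x1 — row 1: (5/3)/1 = 5/3; row 2: entry 0 ≤ 0; row 3: entry -2 ≤ 0. Minimum is 5/3 at row 1 (x2 leaves); pivot element 1.
Pivot on row 1; the obj-row RHS becomes 35/3 − (-1)·(5/3) = 40/3.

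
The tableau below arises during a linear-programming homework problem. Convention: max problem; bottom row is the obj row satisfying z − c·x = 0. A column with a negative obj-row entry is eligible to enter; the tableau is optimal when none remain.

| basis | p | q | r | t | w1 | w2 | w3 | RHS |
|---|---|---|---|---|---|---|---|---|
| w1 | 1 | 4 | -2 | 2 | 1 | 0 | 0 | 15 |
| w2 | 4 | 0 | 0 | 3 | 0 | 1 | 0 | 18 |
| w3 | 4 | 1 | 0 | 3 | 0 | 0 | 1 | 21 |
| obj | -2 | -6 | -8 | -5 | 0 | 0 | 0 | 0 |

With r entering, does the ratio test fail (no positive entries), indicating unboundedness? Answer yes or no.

yes

Every constraint-row entry in column r is ≤ 0, so increasing r is unbounded.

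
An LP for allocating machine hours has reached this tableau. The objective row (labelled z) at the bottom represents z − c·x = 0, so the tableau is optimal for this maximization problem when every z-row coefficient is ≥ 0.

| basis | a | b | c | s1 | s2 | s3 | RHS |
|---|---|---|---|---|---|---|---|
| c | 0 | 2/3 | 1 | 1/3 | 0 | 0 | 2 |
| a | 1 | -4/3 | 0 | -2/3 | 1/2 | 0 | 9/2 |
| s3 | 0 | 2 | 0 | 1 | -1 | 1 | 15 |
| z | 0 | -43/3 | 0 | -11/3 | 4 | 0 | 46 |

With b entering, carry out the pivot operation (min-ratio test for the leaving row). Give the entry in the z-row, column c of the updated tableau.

43/2

Ratio test on column b — row 1: 2/(2/3) = 3; row 2: entry -4/3 ≤ 0; row 3: 15/2 = 15/2. Minimum is 3 at row 1 (c leaves); pivot element 2/3.
Divide row 1 by 2/3; eliminate column b from the other rows.
z-row update in column c: 0 − (-43/3)·(3/2) = 43/2.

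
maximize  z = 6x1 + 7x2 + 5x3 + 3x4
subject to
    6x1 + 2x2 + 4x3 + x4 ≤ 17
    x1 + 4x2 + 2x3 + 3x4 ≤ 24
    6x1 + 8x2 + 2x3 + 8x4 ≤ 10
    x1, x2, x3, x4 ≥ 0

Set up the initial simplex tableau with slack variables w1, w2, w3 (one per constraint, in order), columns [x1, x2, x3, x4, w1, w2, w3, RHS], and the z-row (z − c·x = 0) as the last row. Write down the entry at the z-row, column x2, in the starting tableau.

The z-row carries the negated objective coefficients: the x2 entry is -7.

-7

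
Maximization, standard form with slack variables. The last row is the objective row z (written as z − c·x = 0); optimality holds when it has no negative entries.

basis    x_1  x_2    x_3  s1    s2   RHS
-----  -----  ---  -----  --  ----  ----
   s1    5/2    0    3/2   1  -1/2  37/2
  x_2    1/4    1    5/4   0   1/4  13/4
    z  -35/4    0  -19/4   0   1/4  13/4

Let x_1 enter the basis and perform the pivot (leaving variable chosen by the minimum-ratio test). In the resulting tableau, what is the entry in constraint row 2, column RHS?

Ratio test on column x_1 — row 1: (37/2)/(5/2) = 37/5; row 2: (13/4)/(1/4) = 13. Minimum is 37/5 at row 1 (s1 leaves); pivot element 5/2.
Divide row 1 by 5/2; eliminate column x_1 from the other rows.
Row 2 update in column RHS: 13/4 − (1/4)·(37/5) = 7/5.

7/5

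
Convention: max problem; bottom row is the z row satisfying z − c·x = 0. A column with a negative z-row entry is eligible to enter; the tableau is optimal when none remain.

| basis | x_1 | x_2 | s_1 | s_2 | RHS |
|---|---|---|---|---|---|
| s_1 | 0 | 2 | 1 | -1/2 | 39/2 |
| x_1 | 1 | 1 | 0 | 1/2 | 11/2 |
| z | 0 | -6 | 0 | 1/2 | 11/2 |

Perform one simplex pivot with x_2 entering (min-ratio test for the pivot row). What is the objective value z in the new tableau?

Ratio test on column x_2 — row 1: (39/2)/2 = 39/4; row 2: (11/2)/1 = 11/2. Minimum is 11/2 at row 2 (x_1 leaves); pivot element 1.
Pivot on row 2; the z-row RHS becomes 11/2 − (-6)·(11/2) = 77/2.

77/2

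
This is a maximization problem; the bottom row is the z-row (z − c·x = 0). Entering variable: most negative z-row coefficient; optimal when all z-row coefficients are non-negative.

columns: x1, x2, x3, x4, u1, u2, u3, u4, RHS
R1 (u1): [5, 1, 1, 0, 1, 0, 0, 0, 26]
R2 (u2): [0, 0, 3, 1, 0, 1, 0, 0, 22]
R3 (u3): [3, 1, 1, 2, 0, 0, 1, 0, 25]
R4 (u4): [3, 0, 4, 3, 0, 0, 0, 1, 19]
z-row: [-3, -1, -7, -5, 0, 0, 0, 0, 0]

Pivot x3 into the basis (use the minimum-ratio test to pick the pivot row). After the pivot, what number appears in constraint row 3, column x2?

Ratio test on column x3 — row 1: 26/1 = 26; row 2: 22/3 = 22/3; row 3: 25/1 = 25; row 4: 19/4 = 19/4. Minimum is 19/4 at row 4 (u4 leaves); pivot element 4.
Divide row 4 by 4; eliminate column x3 from the other rows.
Row 3 update in column x2: 1 − 1·0 = 1.

1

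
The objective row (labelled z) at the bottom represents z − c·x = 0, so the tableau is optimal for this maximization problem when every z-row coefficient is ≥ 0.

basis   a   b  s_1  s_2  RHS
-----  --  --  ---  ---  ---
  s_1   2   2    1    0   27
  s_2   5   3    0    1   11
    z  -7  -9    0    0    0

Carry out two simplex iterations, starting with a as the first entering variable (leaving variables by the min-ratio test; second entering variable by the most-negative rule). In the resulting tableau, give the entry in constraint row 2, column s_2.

1/3

Ratio test on column a — row 1: 27/2 = 27/2; row 2: 11/5 = 11/5. Minimum is 11/5 at row 2 (s_2 leaves); pivot element 5.
Divide row 2 by 5; eliminate column a from the other rows.
Second iteration: most negative z-row entry is -24/5 in column b, so b enters.
Ratio test on column b — row 1: (113/5)/(4/5) = 113/4; row 2: (11/5)/(3/5) = 11/3. Minimum is 11/3 at row 2 (a leaves); pivot element 3/5.
Divide row 2 by 3/5; eliminate column b from the other rows.
After both pivots, the entry at constraint row 2, column s_2 is 1/3.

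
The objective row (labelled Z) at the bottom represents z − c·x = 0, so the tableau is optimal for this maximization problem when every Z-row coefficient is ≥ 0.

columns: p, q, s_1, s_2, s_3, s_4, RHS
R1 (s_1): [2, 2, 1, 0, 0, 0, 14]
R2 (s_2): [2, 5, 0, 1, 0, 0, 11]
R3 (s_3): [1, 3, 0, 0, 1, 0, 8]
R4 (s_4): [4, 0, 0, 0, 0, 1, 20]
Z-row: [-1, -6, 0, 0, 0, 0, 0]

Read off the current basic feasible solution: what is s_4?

s_4 is basic (row 4); its value is the RHS of that row, 20.

20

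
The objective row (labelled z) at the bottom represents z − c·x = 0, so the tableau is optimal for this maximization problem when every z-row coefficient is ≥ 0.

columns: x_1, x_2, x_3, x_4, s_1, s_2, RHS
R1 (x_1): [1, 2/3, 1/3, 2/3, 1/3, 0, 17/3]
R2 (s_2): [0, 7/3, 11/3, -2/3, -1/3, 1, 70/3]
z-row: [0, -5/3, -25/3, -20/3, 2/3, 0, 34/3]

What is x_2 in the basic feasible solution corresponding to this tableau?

0

x_2 is not in the basis, so in the current basic feasible solution x_2 = 0.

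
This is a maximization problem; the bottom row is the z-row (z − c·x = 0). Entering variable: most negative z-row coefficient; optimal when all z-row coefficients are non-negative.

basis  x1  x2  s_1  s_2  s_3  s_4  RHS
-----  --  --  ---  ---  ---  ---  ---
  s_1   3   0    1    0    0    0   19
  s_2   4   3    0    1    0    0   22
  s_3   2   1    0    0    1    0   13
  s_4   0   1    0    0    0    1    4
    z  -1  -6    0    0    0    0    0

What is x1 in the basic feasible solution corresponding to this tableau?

x1 is not in the basis, so in the current basic feasible solution x1 = 0.

0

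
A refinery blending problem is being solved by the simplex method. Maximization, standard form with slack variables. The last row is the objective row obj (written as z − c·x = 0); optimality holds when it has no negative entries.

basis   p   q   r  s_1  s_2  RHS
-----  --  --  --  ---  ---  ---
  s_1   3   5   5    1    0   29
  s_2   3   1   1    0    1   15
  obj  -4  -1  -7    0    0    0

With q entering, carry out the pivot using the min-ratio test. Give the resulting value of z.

29/5

Ratio test on column q — row 1: 29/5 = 29/5; row 2: 15/1 = 15. Minimum is 29/5 at row 1 (s_1 leaves); pivot element 5.
Pivot on row 1; the obj-row RHS becomes 0 − (-1)·(29/5) = 29/5.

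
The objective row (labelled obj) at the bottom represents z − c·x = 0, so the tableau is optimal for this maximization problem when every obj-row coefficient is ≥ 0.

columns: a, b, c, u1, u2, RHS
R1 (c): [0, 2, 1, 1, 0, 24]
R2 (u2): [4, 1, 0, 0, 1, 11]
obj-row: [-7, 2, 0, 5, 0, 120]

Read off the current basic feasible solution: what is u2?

u2 is basic (row 2); its value is the RHS of that row, 11.

11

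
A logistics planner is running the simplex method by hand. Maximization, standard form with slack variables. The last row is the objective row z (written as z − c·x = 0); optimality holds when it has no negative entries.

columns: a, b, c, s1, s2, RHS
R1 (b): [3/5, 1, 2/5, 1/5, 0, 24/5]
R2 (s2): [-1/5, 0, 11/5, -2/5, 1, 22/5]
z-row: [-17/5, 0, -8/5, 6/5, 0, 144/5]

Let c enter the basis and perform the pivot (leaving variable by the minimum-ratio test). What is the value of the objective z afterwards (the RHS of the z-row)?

32

Ratio test on column c — row 1: (24/5)/(2/5) = 12; row 2: (22/5)/(11/5) = 2. Minimum is 2 at row 2 (s2 leaves); pivot element 11/5.
Pivot on row 2; the z-row RHS becomes 144/5 − (-8/5)·2 = 32.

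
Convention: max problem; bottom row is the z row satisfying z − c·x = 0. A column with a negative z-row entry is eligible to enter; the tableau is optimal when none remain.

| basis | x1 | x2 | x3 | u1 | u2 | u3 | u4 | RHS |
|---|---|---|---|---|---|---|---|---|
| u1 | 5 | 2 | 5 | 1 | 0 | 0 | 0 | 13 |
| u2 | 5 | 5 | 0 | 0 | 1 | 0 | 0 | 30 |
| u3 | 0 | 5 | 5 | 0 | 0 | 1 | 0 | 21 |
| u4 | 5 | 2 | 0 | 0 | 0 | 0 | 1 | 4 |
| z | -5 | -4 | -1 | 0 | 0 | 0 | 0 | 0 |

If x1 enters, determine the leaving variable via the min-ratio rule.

Column x1 entries and ratios — u1: 13/5 = 13/5; u2: 30/5 = 6; u3: 0 ≤ 0, skip; u4: 4/5 = 4/5.
Smallest ratio is 4/5 in the row of u4, so u4 leaves.

u4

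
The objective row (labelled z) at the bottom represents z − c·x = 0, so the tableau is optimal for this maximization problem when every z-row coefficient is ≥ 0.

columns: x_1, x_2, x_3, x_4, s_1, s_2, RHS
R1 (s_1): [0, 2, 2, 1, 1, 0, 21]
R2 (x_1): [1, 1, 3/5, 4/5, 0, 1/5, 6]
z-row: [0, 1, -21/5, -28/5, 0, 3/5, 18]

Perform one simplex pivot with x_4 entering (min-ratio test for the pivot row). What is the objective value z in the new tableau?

60

Ratio test on column x_4 — row 1: 21/1 = 21; row 2: 6/(4/5) = 15/2. Minimum is 15/2 at row 2 (x_1 leaves); pivot element 4/5.
Pivot on row 2; the z-row RHS becomes 18 − (-28/5)·(15/2) = 60.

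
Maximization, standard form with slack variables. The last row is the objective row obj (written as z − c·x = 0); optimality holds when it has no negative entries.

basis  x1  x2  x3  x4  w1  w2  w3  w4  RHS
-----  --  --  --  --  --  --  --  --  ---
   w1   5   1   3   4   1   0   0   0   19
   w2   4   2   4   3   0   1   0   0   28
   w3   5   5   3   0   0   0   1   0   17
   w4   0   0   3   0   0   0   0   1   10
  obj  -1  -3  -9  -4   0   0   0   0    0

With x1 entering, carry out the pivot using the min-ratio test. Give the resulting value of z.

Ratio test on column x1 — row 1: 19/5 = 19/5; row 2: 28/4 = 7; row 3: 17/5 = 17/5; row 4: entry 0 ≤ 0. Minimum is 17/5 at row 3 (w3 leaves); pivot element 5.
Pivot on row 3; the obj-row RHS becomes 0 − (-1)·(17/5) = 17/5.

17/5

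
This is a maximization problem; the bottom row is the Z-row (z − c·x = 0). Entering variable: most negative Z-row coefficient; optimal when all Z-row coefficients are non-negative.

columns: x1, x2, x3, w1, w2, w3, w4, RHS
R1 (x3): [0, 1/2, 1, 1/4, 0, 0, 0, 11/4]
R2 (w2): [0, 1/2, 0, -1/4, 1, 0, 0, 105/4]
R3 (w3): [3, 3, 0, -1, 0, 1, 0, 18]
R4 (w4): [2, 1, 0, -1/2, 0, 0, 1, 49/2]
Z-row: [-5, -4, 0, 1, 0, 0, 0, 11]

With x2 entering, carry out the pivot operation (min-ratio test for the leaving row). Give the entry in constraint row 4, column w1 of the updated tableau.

Ratio test on column x2 — row 1: (11/4)/(1/2) = 11/2; row 2: (105/4)/(1/2) = 105/2; row 3: 18/3 = 6; row 4: (49/2)/1 = 49/2. Minimum is 11/2 at row 1 (x3 leaves); pivot element 1/2.
Divide row 1 by 1/2; eliminate column x2 from the other rows.
Row 4 update in column w1: -1/2 − 1·(1/2) = -1.

-1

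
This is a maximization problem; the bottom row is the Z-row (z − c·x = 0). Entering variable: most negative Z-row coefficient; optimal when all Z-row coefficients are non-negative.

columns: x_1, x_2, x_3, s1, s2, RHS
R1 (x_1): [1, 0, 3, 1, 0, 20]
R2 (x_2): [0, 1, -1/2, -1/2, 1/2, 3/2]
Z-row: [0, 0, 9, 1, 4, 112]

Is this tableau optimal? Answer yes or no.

Every Z-row coefficient is ≥ 0, so the tableau is optimal.

yes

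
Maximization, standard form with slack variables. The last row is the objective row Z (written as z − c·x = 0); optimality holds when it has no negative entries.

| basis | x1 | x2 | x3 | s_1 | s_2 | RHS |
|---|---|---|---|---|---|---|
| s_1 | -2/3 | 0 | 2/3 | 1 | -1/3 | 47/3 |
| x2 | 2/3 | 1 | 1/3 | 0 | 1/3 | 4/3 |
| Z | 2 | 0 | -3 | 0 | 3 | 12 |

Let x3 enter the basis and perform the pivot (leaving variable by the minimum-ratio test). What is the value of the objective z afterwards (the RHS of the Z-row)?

Ratio test on column x3 — row 1: (47/3)/(2/3) = 47/2; row 2: (4/3)/(1/3) = 4. Minimum is 4 at row 2 (x2 leaves); pivot element 1/3.
Pivot on row 2; the Z-row RHS becomes 12 − (-3)·4 = 24.

24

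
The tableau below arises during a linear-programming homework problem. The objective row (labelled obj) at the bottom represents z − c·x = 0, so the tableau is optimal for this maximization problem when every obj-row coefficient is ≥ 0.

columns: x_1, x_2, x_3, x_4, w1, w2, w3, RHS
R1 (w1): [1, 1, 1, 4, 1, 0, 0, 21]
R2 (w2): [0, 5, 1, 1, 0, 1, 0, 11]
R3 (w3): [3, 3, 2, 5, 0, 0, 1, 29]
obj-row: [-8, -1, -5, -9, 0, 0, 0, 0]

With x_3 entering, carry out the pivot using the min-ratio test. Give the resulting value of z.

55

Ratio test on column x_3 — row 1: 21/1 = 21; row 2: 11/1 = 11; row 3: 29/2 = 29/2. Minimum is 11 at row 2 (w2 leaves); pivot element 1.
Pivot on row 2; the obj-row RHS becomes 0 − (-5)·11 = 55.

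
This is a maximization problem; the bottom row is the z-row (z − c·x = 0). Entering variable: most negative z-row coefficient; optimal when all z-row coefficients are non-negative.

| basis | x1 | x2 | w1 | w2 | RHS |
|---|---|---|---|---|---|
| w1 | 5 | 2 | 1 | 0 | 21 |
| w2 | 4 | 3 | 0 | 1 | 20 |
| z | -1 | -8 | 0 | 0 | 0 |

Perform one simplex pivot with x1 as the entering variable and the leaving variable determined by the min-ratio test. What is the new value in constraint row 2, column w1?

-4/5

Ratio test on column x1 — row 1: 21/5 = 21/5; row 2: 20/4 = 5. Minimum is 21/5 at row 1 (w1 leaves); pivot element 5.
Divide row 1 by 5; eliminate column x1 from the other rows.
Row 2 update in column w1: 0 − 4·(1/5) = -4/5.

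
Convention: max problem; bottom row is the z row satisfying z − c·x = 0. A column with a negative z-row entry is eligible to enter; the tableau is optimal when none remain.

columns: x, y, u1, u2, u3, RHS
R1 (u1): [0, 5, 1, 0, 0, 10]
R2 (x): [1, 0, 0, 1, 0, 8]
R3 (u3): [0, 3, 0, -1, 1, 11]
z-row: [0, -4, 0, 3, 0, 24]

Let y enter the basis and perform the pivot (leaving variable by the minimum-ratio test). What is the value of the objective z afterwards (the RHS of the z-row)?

Ratio test on column y — row 1: 10/5 = 2; row 2: entry 0 ≤ 0; row 3: 11/3 = 11/3. Minimum is 2 at row 1 (u1 leaves); pivot element 5.
Pivot on row 1; the z-row RHS becomes 24 − (-4)·2 = 32.

32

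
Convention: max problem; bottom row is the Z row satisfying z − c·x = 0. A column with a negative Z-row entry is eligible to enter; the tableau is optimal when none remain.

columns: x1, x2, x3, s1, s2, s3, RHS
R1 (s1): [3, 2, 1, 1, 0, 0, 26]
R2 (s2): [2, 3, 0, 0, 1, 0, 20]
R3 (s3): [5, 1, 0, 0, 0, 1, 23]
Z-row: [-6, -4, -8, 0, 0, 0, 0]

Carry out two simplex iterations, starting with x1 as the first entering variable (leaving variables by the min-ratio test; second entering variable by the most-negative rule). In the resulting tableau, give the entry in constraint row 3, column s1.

Ratio test on column x1 — row 1: 26/3 = 26/3; row 2: 20/2 = 10; row 3: 23/5 = 23/5. Minimum is 23/5 at row 3 (s3 leaves); pivot element 5.
Divide row 3 by 5; eliminate column x1 from the other rows.
Second iteration: most negative Z-row entry is -8 in column x3, so x3 enters.
Ratio test on column x3 — row 1: (61/5)/1 = 61/5; row 2: entry 0 ≤ 0; row 3: entry 0 ≤ 0. Minimum is 61/5 at row 1 (s1 leaves); pivot element 1.
Divide row 1 by 1; eliminate column x3 from the other rows.
After both pivots, the entry at constraint row 3, column s1 is 0.

0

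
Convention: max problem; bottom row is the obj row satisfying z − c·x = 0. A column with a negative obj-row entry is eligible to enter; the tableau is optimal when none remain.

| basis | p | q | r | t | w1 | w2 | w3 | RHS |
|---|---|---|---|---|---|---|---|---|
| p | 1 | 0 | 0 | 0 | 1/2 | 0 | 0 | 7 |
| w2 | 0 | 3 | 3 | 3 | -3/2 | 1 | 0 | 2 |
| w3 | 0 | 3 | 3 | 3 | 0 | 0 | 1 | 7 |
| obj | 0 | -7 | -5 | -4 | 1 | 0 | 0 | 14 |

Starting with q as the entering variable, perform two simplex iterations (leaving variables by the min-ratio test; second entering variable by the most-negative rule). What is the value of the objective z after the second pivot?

27

Ratio test on column q — row 1: entry 0 ≤ 0; row 2: 2/3 = 2/3; row 3: 7/3 = 7/3. Minimum is 2/3 at row 2 (w2 leaves); pivot element 3.
Pivot on row 2; the obj-row RHS becomes 14 − (-7)·(2/3) = 56/3.
Next entering variable (most negative obj-row entry -5/2): w1.
Ratio test on column w1 — row 1: 7/(1/2) = 14; row 2: entry -1/2 ≤ 0; row 3: 5/(3/2) = 10/3. Minimum is 10/3 at row 3 (w3 leaves); pivot element 3/2.
After the second pivot the obj-row RHS is 56/3 − (-5/2)·(10/3) = 27.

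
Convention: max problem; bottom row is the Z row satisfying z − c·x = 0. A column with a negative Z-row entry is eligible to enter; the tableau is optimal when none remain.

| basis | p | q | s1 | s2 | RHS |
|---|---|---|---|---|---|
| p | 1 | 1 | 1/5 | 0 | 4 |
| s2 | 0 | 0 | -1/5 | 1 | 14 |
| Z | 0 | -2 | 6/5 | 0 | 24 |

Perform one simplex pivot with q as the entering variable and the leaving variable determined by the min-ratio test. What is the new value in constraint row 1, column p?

1

Ratio test on column q — row 1: 4/1 = 4; row 2: entry 0 ≤ 0. Minimum is 4 at row 1 (p leaves); pivot element 1.
Divide row 1 by 1; eliminate column q from the other rows.
In the new row 1, the p entry is the old entry divided by the pivot: 1/1 = 1.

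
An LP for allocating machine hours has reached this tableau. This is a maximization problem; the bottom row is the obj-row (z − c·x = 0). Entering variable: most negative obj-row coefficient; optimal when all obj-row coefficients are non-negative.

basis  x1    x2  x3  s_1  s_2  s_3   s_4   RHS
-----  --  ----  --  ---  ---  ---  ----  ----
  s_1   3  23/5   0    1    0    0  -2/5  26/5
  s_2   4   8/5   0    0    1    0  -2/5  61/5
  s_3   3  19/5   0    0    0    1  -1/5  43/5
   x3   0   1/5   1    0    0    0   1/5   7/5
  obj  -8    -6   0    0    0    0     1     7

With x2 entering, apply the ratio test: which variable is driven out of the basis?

s_1

Column x2 entries and ratios — s_1: (26/5)/(23/5) = 26/23; s_2: (61/5)/(8/5) = 61/8; s_3: (43/5)/(19/5) = 43/19; x3: (7/5)/(1/5) = 7.
Smallest ratio is 26/23 in the row of s_1, so s_1 leaves.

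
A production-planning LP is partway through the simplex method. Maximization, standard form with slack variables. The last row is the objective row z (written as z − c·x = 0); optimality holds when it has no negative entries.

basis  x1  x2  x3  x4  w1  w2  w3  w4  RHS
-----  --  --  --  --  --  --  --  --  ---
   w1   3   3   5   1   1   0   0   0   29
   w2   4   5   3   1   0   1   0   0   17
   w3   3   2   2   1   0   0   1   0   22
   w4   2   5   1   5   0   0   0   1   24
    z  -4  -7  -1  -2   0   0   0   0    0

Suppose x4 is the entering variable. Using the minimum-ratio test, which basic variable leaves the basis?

w4

Column x4 entries and ratios — w1: 29/1 = 29; w2: 17/1 = 17; w3: 22/1 = 22; w4: 24/5 = 24/5.
Smallest ratio is 24/5 in the row of w4, so w4 leaves.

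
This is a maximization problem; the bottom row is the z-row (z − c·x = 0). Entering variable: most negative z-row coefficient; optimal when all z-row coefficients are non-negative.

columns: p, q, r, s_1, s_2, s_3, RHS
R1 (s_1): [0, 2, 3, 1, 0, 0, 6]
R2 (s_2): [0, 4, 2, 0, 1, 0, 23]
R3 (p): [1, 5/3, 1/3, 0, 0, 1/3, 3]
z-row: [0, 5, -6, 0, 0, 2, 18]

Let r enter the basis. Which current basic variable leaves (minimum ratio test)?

Column r entries and ratios — s_1: 6/3 = 2; s_2: 23/2 = 23/2; p: 3/(1/3) = 9.
Smallest ratio is 2 in the row of s_1, so s_1 leaves.

s_1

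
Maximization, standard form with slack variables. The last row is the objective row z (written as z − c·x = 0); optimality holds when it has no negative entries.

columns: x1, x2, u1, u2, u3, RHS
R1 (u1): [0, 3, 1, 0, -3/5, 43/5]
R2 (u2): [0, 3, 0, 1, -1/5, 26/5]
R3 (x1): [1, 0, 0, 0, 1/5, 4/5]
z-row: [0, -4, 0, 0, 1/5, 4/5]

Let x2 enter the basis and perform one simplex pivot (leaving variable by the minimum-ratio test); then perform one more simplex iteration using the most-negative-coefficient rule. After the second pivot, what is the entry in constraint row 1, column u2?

Ratio test on column x2 — row 1: (43/5)/3 = 43/15; row 2: (26/5)/3 = 26/15; row 3: entry 0 ≤ 0. Minimum is 26/15 at row 2 (u2 leaves); pivot element 3.
Divide row 2 by 3; eliminate column x2 from the other rows.
Second iteration: most negative z-row entry is -1/15 in column u3, so u3 enters.
Ratio test on column u3 — row 1: entry -2/5 ≤ 0; row 2: entry -1/15 ≤ 0; row 3: (4/5)/(1/5) = 4. Minimum is 4 at row 3 (x1 leaves); pivot element 1/5.
Divide row 3 by 1/5; eliminate column u3 from the other rows.
After both pivots, the entry at constraint row 1, column u2 is -1.

-1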